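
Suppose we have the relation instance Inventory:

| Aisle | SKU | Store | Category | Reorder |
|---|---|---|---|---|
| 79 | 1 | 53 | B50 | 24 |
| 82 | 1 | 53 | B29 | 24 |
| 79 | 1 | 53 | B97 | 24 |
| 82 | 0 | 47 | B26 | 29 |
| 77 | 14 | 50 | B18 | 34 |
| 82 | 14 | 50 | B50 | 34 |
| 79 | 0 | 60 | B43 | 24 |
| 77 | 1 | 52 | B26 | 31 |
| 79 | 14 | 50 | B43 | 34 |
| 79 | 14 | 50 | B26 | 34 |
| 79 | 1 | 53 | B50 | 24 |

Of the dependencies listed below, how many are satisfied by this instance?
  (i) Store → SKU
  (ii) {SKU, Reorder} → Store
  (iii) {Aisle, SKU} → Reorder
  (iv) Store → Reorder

4

(i) Store → SKU: every LHS value maps to a single RHS value — holds.
(ii) {SKU, Reorder} → Store: every LHS value maps to a single RHS value — holds.
(iii) {Aisle, SKU} → Reorder: every LHS value maps to a single RHS value — holds.
(iv) Store → Reorder: every LHS value maps to a single RHS value — holds.
4 of the 4 dependencies hold.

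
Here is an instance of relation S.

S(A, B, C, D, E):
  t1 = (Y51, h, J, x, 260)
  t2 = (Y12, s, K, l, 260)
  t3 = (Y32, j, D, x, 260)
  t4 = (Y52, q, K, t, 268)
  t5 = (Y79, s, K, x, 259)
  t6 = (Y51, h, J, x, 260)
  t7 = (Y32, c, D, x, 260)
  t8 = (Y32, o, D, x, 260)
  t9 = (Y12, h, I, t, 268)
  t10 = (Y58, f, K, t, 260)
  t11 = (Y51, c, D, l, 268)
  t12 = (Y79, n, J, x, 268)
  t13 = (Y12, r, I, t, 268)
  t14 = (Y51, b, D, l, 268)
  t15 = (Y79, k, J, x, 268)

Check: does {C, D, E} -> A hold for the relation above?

(C=J, D=x, E=260): rows 1, 6 → A = Y51, Y51 ✓
(C=K, D=l, E=260): row 2 → A = Y12 ✓
(C=D, D=x, E=260): rows 3, 7, 8 → A = Y32, Y32, Y32 ✓
(C=K, D=t, E=268): row 4 → A = Y52 ✓
(C=K, D=x, E=259): row 5 → A = Y79 ✓
(C=I, D=t, E=268): rows 9, 13 → A = Y12, Y12 ✓
(C=K, D=t, E=260): row 10 → A = Y58 ✓
(C=D, D=l, E=268): rows 11, 14 → A = Y51, Y51 ✓
(C=J, D=x, E=268): rows 12, 15 → A = Y79, Y79 ✓
Every {C, D, E} value is associated with a single A value, so {C, D, E} -> A holds.

Yes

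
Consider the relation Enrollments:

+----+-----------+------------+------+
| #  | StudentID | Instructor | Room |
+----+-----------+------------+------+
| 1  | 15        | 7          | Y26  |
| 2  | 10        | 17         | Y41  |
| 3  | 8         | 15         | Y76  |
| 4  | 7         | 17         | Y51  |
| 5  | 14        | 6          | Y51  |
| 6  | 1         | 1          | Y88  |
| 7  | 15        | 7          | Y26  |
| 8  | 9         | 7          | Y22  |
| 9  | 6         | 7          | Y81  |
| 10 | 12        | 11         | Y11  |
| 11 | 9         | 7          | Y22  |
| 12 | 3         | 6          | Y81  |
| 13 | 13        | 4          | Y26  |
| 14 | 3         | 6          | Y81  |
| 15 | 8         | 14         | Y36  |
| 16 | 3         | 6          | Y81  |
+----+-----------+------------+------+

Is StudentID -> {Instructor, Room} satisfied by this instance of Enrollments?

StudentID=15: rows 1, 7 → {Instructor,Room} = (7, Y26), (7, Y26) ✓
StudentID=10: row 2 → {Instructor,Room} = (17, Y41) ✓
StudentID=8: rows 3, 15 → {Instructor,Room} takes values {(15, Y76), (14, Y36)} — violation
StudentID=7: row 4 → {Instructor,Room} = (17, Y51) ✓
StudentID=14: row 5 → {Instructor,Room} = (6, Y51) ✓
StudentID=1: row 6 → {Instructor,Room} = (1, Y88) ✓
StudentID=9: rows 8, 11 → {Instructor,Room} = (7, Y22), (7, Y22) ✓
StudentID=6: row 9 → {Instructor,Room} = (7, Y81) ✓
StudentID=12: row 10 → {Instructor,Room} = (11, Y11) ✓
StudentID=3: rows 12, 14, 16 → {Instructor,Room} = (6, Y81), (6, Y81), (6, Y81) ✓
StudentID=13: row 13 → {Instructor,Room} = (4, Y26) ✓
Two rows agree on StudentID but differ on {Instructor, Room}, so StudentID -> {Instructor, Room} does not hold.

No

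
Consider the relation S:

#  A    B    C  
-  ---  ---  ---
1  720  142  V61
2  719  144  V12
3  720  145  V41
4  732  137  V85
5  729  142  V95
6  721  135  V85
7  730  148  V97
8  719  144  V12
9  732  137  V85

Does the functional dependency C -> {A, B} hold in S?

No

C=V61: row 1 → {A,B} = (720, 142) ✓
C=V12: rows 2, 8 → {A,B} = (719, 144), (719, 144) ✓
C=V41: row 3 → {A,B} = (720, 145) ✓
C=V85: rows 4, 6, 9 → {A,B} takes values {(732, 137), (721, 135)} — violation
C=V95: row 5 → {A,B} = (729, 142) ✓
C=V97: row 7 → {A,B} = (730, 148) ✓
Two rows agree on C but differ on {A, B}, so C -> {A, B} does not hold.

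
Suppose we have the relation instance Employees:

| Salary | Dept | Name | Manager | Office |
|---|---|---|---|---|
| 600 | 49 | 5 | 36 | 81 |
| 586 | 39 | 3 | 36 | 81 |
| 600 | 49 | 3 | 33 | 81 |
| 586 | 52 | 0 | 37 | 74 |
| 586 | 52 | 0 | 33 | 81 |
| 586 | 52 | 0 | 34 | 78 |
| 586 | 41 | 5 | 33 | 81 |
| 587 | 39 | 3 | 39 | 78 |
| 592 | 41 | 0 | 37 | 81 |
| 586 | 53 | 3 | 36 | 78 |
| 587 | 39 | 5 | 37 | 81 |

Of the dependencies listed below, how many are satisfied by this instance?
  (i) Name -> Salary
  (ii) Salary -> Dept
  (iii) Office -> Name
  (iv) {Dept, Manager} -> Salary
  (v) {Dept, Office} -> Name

(i) Name -> Salary: Name=5: 3 rows → Salary takes values {600, 586, 587} — violation; Name=3: 4 rows → Salary takes values {586, 600, 587} — violation; Name=0: 4 rows → Salary takes values {586, 592} — violation — fails.
(ii) Salary -> Dept: Salary=586: 6 rows → Dept takes values {39, 52, 41, 53} — violation — fails.
(iii) Office -> Name: Office=81: 7 rows → Name takes values {5, 3, 0} — violation; Office=78: 3 rows → Name takes values {0, 3} — violation — fails.
(iv) {Dept, Manager} -> Salary: every LHS value maps to a single RHS value — holds.
(v) {Dept, Office} -> Name: (Dept=49, Office=81): 2 rows → Name takes values {5, 3} — violation; (Dept=39, Office=81): 2 rows → Name takes values {3, 5} — violation; (Dept=41, Office=81): 2 rows → Name takes values {5, 0} — violation — fails.
1 of the 5 dependencies holds.

1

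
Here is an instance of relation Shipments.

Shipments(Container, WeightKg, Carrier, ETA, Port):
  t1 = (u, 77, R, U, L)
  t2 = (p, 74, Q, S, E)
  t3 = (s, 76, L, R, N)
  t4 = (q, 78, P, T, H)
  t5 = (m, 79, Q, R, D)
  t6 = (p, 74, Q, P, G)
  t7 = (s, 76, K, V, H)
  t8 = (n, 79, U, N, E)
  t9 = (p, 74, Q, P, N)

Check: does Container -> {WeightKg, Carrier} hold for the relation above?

Container=u: row 1 → {WeightKg,Carrier} = (77, R) ✓
Container=p: rows 2, 6, 9 → {WeightKg,Carrier} = (74, Q), (74, Q), (74, Q) ✓
Container=s: rows 3, 7 → {WeightKg,Carrier} takes values {(76, L), (76, K)} — violation
Container=q: row 4 → {WeightKg,Carrier} = (78, P) ✓
Container=m: row 5 → {WeightKg,Carrier} = (79, Q) ✓
Container=n: row 8 → {WeightKg,Carrier} = (79, U) ✓
Two rows agree on Container but differ on {WeightKg, Carrier}, so Container -> {WeightKg, Carrier} does not hold.

No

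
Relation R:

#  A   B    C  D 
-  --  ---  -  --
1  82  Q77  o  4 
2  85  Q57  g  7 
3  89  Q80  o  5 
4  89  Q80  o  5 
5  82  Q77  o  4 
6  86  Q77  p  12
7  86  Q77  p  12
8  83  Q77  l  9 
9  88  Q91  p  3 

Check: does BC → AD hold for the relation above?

Yes

(B=Q77, C=o): rows 1, 5 → {A,D} = (82, 4), (82, 4) ✓
(B=Q57, C=g): row 2 → {A,D} = (85, 7) ✓
(B=Q80, C=o): rows 3, 4 → {A,D} = (89, 5), (89, 5) ✓
(B=Q77, C=p): rows 6, 7 → {A,D} = (86, 12), (86, 12) ✓
(B=Q77, C=l): row 8 → {A,D} = (83, 9) ✓
(B=Q91, C=p): row 9 → {A,D} = (88, 3) ✓
Every BC value is associated with a single AD value, so BC → AD holds.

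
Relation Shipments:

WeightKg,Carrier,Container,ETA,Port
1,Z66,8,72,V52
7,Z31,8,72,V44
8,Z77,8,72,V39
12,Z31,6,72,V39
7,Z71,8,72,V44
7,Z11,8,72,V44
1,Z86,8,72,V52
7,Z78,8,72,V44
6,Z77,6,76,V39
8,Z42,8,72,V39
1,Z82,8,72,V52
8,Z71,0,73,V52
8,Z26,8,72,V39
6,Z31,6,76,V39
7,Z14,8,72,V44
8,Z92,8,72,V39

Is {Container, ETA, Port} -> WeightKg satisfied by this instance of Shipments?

(Container=8, ETA=72, Port=V52): 3 rows → WeightKg = 1, 1, 1 ✓
(Container=8, ETA=72, Port=V44): 5 rows → WeightKg = 7, 7, 7, 7, 7 ✓
(Container=8, ETA=72, Port=V39): 4 rows → WeightKg = 8, 8, 8, 8 ✓
(Container=6, ETA=72, Port=V39): 1 row → WeightKg = 12 ✓
(Container=6, ETA=76, Port=V39): 2 rows → WeightKg = 6, 6 ✓
(Container=0, ETA=73, Port=V52): 1 row → WeightKg = 8 ✓
Every {Container, ETA, Port} value is associated with a single WeightKg value, so {Container, ETA, Port} -> WeightKg holds.

Yes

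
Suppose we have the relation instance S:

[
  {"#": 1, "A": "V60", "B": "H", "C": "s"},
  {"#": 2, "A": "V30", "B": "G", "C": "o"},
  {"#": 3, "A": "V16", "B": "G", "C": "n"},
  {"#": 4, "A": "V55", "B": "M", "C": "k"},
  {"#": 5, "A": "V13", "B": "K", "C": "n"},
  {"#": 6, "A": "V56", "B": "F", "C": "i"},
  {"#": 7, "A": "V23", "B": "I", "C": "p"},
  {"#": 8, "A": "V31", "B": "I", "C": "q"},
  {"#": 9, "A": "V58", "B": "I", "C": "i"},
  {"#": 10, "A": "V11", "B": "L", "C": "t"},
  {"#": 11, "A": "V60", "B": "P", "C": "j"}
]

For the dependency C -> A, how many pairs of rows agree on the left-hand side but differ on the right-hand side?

C=n: violating pairs (3,5) — 1 pair.
C=i: violating pairs (6,9) — 1 pair.

2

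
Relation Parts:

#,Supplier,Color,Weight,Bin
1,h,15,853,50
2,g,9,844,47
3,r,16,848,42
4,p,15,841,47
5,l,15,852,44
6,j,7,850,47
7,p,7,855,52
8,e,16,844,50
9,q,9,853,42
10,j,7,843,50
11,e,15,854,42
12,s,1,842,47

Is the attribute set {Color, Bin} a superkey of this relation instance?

Yes

All 12 rows have distinct {Color, Bin} values, so {Color, Bin} → (all attributes) holds and {Color, Bin} is a superkey.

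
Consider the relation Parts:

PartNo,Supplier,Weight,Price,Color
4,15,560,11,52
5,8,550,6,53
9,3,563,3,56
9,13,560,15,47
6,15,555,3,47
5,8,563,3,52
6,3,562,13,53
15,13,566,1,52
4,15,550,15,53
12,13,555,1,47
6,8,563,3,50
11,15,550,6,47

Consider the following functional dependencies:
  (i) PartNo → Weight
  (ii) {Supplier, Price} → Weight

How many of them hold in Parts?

(i) PartNo → Weight: PartNo=4: 2 rows → Weight takes values {560, 550} — violation; PartNo=5: 2 rows → Weight takes values {550, 563} — violation; PartNo=9: 2 rows → Weight takes values {563, 560} — violation; PartNo=6: 3 rows → Weight takes values {555, 562, 563} — violation — fails.
(ii) {Supplier, Price} → Weight: (Supplier=13, Price=1): 2 rows → Weight takes values {566, 555} — violation — fails.
None of the 2 dependencies hold.

0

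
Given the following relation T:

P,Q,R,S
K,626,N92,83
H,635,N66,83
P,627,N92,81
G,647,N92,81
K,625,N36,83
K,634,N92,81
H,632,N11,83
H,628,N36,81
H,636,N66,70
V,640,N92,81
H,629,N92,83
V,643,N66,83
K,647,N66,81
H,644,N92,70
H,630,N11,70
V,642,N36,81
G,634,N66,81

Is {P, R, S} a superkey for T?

All 17 rows have distinct {P, R, S} values, so {P, R, S} → (all attributes) holds and {P, R, S} is a superkey.

Yes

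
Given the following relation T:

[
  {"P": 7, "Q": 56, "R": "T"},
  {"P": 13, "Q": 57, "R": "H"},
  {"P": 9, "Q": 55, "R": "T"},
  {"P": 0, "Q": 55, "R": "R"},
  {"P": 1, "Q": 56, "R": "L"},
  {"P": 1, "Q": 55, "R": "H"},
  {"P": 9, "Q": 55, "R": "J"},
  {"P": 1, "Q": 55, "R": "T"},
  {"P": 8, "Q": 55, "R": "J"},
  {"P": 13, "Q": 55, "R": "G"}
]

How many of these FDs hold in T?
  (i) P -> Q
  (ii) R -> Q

(i) P -> Q: P=13: 2 rows → Q takes values {57, 55} — violation; P=1: 3 rows → Q takes values {56, 55} — violation — fails.
(ii) R -> Q: R=T: 3 rows → Q takes values {56, 55} — violation; R=H: 2 rows → Q takes values {57, 55} — violation — fails.
None of the 2 dependencies hold.

0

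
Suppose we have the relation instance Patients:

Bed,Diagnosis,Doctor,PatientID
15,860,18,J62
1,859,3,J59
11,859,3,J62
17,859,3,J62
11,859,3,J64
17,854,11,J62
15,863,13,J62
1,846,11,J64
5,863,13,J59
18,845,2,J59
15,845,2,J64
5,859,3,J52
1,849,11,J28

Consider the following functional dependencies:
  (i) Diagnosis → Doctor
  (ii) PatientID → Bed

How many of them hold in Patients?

1

(i) Diagnosis → Doctor: every LHS value maps to a single RHS value — holds.
(ii) PatientID → Bed: PatientID=J62: 5 rows → Bed takes values {15, 11, 17} — violation; PatientID=J59: 3 rows → Bed takes values {1, 5, 18} — violation; PatientID=J64: 3 rows → Bed takes values {11, 1, 15} — violation — fails.
1 of the 2 dependencies holds.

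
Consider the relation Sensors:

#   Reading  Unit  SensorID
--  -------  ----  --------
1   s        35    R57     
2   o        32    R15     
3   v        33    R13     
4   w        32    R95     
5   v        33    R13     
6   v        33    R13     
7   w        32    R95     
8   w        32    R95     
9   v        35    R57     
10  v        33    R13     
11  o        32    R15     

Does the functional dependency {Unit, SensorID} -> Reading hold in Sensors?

(Unit=35, SensorID=R57): rows 1, 9 → Reading takes values {s, v} — violation
(Unit=32, SensorID=R15): rows 2, 11 → Reading = o, o ✓
(Unit=33, SensorID=R13): rows 3, 5, 6, 10 → Reading = v, v, v, v ✓
(Unit=32, SensorID=R95): rows 4, 7, 8 → Reading = w, w, w ✓
Two rows agree on {Unit, SensorID} but differ on Reading, so {Unit, SensorID} -> Reading does not hold.

No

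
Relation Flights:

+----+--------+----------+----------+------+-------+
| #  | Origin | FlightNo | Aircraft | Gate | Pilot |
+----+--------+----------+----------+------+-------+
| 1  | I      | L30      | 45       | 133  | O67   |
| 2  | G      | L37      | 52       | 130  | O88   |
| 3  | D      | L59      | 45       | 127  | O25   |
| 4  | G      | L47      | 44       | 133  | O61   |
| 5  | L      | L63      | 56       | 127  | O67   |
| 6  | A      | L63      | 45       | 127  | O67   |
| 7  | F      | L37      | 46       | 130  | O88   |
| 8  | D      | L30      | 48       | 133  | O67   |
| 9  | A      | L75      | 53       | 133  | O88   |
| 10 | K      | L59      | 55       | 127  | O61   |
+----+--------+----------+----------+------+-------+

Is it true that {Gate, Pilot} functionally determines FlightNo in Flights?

(Gate=133, Pilot=O67): rows 1, 8 → FlightNo = L30, L30 ✓
(Gate=130, Pilot=O88): rows 2, 7 → FlightNo = L37, L37 ✓
(Gate=127, Pilot=O25): row 3 → FlightNo = L59 ✓
(Gate=133, Pilot=O61): row 4 → FlightNo = L47 ✓
(Gate=127, Pilot=O67): rows 5, 6 → FlightNo = L63, L63 ✓
(Gate=133, Pilot=O88): row 9 → FlightNo = L75 ✓
(Gate=127, Pilot=O61): row 10 → FlightNo = L59 ✓
Every {Gate, Pilot} value is associated with a single FlightNo value, so {Gate, Pilot} → FlightNo holds.

Yes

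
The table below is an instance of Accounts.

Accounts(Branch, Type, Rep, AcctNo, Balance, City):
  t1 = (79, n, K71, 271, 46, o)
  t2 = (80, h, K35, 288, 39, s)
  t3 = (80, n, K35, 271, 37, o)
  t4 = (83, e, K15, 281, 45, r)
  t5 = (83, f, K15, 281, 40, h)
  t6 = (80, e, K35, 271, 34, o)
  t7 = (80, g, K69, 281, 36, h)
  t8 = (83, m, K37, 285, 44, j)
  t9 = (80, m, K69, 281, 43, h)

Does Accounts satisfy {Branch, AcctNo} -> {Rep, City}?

(Branch=79, AcctNo=271): row 1 → {Rep,City} = (K71, o) ✓
(Branch=80, AcctNo=288): row 2 → {Rep,City} = (K35, s) ✓
(Branch=80, AcctNo=271): rows 3, 6 → {Rep,City} = (K35, o), (K35, o) ✓
(Branch=83, AcctNo=281): rows 4, 5 → {Rep,City} takes values {(K15, r), (K15, h)} — violation
(Branch=80, AcctNo=281): rows 7, 9 → {Rep,City} = (K69, h), (K69, h) ✓
(Branch=83, AcctNo=285): row 8 → {Rep,City} = (K37, j) ✓
Two rows agree on {Branch, AcctNo} but differ on {Rep, City}, so {Branch, AcctNo} -> {Rep, City} does not hold.

No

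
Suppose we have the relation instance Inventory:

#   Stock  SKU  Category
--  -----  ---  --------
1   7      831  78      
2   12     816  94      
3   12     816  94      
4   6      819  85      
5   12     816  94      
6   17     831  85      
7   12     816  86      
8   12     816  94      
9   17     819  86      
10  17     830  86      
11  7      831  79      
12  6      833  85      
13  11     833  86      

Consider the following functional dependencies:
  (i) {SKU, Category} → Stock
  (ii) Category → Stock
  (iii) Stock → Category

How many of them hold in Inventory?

(i) {SKU, Category} → Stock: every LHS value maps to a single RHS value — holds.
(ii) Category → Stock: Category=85: rows 4, 6, 12 → Stock takes values {6, 17} — violation; Category=86: rows 7, 9, 10, 13 → Stock takes values {12, 17, 11} — violation — fails.
(iii) Stock → Category: Stock=7: rows 1, 11 → Category takes values {78, 79} — violation; Stock=12: rows 2, 3, 5, 7, 8 → Category takes values {94, 86} — violation; Stock=17: rows 6, 9, 10 → Category takes values {85, 86} — violation — fails.
1 of the 3 dependencies holds.

1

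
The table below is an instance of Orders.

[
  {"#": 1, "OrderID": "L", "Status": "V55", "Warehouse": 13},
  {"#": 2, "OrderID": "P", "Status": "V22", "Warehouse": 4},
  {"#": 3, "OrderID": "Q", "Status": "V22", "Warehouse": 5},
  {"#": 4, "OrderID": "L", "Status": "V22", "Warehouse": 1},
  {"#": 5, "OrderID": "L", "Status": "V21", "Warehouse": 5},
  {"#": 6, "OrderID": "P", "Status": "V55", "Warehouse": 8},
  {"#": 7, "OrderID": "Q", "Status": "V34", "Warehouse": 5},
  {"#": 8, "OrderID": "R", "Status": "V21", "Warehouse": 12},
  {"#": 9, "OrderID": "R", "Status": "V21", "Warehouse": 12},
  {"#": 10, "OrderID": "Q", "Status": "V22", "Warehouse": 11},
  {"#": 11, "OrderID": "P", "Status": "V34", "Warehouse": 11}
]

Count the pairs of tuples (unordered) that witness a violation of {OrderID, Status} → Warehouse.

1

(OrderID=Q, Status=V22): violating pairs (3,10) — 1 pair.
(OrderID=R, Status=V21): all 2 rows agree on Warehouse — 0 pairs.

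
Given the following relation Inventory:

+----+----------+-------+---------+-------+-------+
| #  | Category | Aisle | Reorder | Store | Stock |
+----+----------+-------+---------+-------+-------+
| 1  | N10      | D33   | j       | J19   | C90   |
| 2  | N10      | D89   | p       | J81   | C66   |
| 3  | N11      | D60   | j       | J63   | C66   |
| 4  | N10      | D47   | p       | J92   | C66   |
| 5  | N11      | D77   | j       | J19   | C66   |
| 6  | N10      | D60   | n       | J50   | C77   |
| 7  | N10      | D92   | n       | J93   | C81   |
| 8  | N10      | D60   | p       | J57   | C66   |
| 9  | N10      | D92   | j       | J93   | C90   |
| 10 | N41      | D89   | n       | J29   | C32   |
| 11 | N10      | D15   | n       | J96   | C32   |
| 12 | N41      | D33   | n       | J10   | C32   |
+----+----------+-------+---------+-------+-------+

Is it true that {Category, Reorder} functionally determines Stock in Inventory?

No

(Category=N10, Reorder=j): rows 1, 9 → Stock = C90, C90 ✓
(Category=N10, Reorder=p): rows 2, 4, 8 → Stock = C66, C66, C66 ✓
(Category=N11, Reorder=j): rows 3, 5 → Stock = C66, C66 ✓
(Category=N10, Reorder=n): rows 6, 7, 11 → Stock takes values {C77, C81, C32} — violation
(Category=N41, Reorder=n): rows 10, 12 → Stock = C32, C32 ✓
Two rows agree on {Category, Reorder} but differ on Stock, so {Category, Reorder} -> Stock does not hold.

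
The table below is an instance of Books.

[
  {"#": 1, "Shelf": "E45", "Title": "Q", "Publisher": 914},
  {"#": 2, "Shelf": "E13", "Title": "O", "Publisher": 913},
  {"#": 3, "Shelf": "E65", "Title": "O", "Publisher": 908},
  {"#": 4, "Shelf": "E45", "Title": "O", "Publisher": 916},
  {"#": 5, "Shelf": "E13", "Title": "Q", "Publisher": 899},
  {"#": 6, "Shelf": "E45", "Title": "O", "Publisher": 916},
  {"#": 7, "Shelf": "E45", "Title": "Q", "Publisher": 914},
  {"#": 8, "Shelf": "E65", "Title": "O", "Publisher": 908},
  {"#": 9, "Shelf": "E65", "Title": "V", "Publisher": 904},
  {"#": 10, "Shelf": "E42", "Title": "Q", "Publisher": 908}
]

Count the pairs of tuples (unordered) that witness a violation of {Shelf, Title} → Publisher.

(Shelf=E45, Title=Q): all 2 rows agree on Publisher — 0 pairs.
(Shelf=E65, Title=O): all 2 rows agree on Publisher — 0 pairs.
(Shelf=E45, Title=O): all 2 rows agree on Publisher — 0 pairs.

0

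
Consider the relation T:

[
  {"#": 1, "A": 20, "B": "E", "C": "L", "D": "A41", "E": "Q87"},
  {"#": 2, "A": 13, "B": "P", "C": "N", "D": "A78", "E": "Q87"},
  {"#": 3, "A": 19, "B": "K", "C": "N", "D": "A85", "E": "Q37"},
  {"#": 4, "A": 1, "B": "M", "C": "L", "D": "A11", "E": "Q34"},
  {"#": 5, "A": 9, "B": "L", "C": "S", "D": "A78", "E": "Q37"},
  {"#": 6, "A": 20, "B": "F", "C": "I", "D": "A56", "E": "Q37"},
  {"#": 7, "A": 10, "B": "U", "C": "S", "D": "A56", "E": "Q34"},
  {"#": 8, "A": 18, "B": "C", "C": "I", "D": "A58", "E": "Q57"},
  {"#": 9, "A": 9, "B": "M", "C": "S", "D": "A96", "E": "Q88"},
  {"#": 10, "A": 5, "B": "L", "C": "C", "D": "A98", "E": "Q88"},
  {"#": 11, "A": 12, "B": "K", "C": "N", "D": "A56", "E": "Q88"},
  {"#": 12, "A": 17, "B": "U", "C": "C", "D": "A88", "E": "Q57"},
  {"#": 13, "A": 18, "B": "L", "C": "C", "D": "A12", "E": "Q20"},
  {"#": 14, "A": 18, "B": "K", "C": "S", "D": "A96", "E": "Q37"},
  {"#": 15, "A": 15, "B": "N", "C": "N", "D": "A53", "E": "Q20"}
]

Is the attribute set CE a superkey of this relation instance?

Rows 5 and 14 have the same CE value (C=S, E=Q37) but are distinct tuples, so CE does not determine every attribute — not a superkey.

No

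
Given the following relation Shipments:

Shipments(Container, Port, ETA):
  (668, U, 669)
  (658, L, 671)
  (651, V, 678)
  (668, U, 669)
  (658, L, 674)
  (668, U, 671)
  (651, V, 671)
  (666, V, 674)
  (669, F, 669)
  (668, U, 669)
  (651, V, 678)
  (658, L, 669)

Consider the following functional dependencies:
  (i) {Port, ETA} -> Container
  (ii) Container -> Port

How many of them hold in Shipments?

(i) {Port, ETA} -> Container: every LHS value maps to a single RHS value — holds.
(ii) Container -> Port: every LHS value maps to a single RHS value — holds.
2 of the 2 dependencies hold.

2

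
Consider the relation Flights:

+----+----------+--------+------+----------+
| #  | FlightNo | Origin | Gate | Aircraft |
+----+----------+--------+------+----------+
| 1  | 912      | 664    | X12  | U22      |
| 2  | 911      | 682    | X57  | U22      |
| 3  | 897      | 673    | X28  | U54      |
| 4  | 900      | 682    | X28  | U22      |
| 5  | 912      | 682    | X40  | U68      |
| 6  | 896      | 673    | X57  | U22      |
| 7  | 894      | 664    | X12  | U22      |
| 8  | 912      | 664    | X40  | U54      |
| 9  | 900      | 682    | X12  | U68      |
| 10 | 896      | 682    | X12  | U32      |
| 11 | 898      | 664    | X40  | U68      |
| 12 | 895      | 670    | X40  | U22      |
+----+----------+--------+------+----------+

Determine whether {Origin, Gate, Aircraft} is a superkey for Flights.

Rows 1 and 7 have the same {Origin, Gate, Aircraft} value (Origin=664, Gate=X12, Aircraft=U22) but are distinct tuples, so {Origin, Gate, Aircraft} does not determine every attribute — not a superkey.

No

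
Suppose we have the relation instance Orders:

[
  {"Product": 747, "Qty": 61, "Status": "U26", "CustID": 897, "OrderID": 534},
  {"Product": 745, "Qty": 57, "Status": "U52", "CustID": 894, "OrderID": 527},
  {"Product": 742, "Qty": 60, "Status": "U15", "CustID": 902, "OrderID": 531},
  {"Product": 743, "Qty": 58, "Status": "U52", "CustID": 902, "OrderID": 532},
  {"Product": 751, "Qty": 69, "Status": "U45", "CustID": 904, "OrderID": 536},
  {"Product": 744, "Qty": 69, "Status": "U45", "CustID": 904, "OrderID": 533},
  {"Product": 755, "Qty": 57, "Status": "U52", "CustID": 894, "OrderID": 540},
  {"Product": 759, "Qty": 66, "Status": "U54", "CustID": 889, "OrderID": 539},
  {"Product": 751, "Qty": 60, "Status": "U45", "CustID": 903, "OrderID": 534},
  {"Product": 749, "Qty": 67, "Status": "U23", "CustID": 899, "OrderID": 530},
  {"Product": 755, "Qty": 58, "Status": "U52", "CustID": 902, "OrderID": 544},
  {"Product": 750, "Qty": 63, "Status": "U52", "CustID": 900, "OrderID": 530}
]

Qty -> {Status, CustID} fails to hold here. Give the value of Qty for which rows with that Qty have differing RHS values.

Qty=61: 1 row → {Status,CustID} = (U26, 897) ✓
Qty=57: 2 rows → {Status,CustID} = (U52, 894), (U52, 894) ✓
Qty=60: 2 rows → {Status,CustID} takes values {(U15, 902), (U45, 903)} — violation
Qty=58: 2 rows → {Status,CustID} = (U52, 902), (U52, 902) ✓
Qty=69: 2 rows → {Status,CustID} = (U45, 904), (U45, 904) ✓
Qty=66: 1 row → {Status,CustID} = (U54, 889) ✓
Qty=67: 1 row → {Status,CustID} = (U23, 899) ✓
Qty=63: 1 row → {Status,CustID} = (U52, 900) ✓
The only Qty value with inconsistent RHS is Qty=60.

60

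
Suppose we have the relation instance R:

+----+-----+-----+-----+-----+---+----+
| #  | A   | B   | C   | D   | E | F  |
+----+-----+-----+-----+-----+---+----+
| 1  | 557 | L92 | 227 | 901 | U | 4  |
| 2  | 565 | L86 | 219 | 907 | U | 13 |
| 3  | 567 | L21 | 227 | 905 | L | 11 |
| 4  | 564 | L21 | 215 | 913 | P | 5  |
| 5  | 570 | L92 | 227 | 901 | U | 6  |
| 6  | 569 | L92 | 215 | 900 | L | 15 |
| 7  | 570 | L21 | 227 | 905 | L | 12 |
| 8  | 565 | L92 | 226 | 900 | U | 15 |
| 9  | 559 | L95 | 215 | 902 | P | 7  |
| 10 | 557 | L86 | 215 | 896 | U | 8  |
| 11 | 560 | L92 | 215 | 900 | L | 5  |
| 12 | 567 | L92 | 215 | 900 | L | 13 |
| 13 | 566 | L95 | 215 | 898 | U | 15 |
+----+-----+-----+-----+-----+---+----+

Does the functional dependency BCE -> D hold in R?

Yes

(B=L92, C=227, E=U): rows 1, 5 → D = 901, 901 ✓
(B=L86, C=219, E=U): row 2 → D = 907 ✓
(B=L21, C=227, E=L): rows 3, 7 → D = 905, 905 ✓
(B=L21, C=215, E=P): row 4 → D = 913 ✓
(B=L92, C=215, E=L): rows 6, 11, 12 → D = 900, 900, 900 ✓
(B=L92, C=226, E=U): row 8 → D = 900 ✓
(B=L95, C=215, E=P): row 9 → D = 902 ✓
(B=L86, C=215, E=U): row 10 → D = 896 ✓
(B=L95, C=215, E=U): row 13 → D = 898 ✓
Every BCE value is associated with a single D value, so BCE -> D holds.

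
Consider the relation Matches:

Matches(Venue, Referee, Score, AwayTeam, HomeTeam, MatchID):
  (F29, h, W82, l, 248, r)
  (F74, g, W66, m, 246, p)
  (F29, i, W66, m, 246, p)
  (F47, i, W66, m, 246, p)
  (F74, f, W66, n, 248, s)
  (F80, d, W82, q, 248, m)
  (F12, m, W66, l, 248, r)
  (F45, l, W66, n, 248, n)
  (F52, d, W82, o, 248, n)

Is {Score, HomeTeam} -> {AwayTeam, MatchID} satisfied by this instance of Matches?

No

(Score=W82, HomeTeam=248): 3 rows → {AwayTeam,MatchID} takes values {(l, r), (q, m), (o, n)} — violation
(Score=W66, HomeTeam=246): 3 rows → {AwayTeam,MatchID} = (m, p), (m, p), (m, p) ✓
(Score=W66, HomeTeam=248): 3 rows → {AwayTeam,MatchID} takes values {(n, s), (l, r), (n, n)} — violation
Two rows agree on {Score, HomeTeam} but differ on {AwayTeam, MatchID}, so {Score, HomeTeam} -> {AwayTeam, MatchID} does not hold.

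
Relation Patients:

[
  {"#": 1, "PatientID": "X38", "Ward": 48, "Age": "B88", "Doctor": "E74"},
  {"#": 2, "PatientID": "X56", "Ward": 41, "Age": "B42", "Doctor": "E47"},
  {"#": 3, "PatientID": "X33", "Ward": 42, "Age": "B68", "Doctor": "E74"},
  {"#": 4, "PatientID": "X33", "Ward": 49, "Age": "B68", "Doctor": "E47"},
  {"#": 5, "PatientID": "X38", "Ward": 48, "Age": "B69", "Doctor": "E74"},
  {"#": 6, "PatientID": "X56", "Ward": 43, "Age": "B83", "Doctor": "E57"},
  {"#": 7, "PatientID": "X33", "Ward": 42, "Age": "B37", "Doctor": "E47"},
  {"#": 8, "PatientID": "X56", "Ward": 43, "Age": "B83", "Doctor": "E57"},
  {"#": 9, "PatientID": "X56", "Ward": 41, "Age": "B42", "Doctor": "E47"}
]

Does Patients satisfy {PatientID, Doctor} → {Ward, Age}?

(PatientID=X38, Doctor=E74): rows 1, 5 → {Ward,Age} takes values {(48, B88), (48, B69)} — violation
(PatientID=X56, Doctor=E47): rows 2, 9 → {Ward,Age} = (41, B42), (41, B42) ✓
(PatientID=X33, Doctor=E74): row 3 → {Ward,Age} = (42, B68) ✓
(PatientID=X33, Doctor=E47): rows 4, 7 → {Ward,Age} takes values {(49, B68), (42, B37)} — violation
(PatientID=X56, Doctor=E57): rows 6, 8 → {Ward,Age} = (43, B83), (43, B83) ✓
Two rows agree on {PatientID, Doctor} but differ on {Ward, Age}, so {PatientID, Doctor} → {Ward, Age} does not hold.

No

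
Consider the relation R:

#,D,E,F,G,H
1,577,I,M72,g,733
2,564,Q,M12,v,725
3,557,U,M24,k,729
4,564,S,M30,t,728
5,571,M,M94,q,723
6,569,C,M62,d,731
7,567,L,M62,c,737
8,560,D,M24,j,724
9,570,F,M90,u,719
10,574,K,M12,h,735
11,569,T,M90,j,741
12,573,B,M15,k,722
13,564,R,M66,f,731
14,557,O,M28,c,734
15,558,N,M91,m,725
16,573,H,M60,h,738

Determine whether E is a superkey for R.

Yes

All 16 rows have distinct E values, so E → (all attributes) holds and E is a superkey.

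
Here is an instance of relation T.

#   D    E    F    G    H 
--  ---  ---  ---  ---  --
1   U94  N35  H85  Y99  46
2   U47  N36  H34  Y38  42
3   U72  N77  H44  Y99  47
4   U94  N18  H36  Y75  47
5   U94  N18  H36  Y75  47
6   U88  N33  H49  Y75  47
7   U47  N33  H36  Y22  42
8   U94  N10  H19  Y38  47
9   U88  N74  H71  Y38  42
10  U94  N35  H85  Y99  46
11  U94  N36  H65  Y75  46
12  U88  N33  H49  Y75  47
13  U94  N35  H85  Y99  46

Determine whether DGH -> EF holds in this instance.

Yes

(D=U94, G=Y99, H=46): rows 1, 10, 13 → {E,F} = (N35, H85), (N35, H85), (N35, H85) ✓
(D=U47, G=Y38, H=42): row 2 → {E,F} = (N36, H34) ✓
(D=U72, G=Y99, H=47): row 3 → {E,F} = (N77, H44) ✓
(D=U94, G=Y75, H=47): rows 4, 5 → {E,F} = (N18, H36), (N18, H36) ✓
(D=U88, G=Y75, H=47): rows 6, 12 → {E,F} = (N33, H49), (N33, H49) ✓
(D=U47, G=Y22, H=42): row 7 → {E,F} = (N33, H36) ✓
(D=U94, G=Y38, H=47): row 8 → {E,F} = (N10, H19) ✓
(D=U88, G=Y38, H=42): row 9 → {E,F} = (N74, H71) ✓
(D=U94, G=Y75, H=46): row 11 → {E,F} = (N36, H65) ✓
Every DGH value is associated with a single EF value, so DGH -> EF holds.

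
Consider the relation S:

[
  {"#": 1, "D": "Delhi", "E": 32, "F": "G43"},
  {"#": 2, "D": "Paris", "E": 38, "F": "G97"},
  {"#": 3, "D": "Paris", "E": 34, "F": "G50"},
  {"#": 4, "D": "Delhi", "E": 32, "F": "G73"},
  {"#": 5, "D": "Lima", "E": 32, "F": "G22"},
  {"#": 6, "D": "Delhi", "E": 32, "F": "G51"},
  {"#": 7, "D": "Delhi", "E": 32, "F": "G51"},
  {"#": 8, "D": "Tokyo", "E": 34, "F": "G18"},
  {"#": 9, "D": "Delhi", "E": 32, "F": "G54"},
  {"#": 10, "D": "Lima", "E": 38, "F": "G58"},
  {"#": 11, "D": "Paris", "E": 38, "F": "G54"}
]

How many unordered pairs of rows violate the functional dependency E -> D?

8

E=32: violating pairs (1,5), (4,5), (5,6), (5,7), (5,9) — 5 pairs.
E=38: violating pairs (2,10), (10,11) — 2 pairs.
E=34: violating pairs (3,8) — 1 pair.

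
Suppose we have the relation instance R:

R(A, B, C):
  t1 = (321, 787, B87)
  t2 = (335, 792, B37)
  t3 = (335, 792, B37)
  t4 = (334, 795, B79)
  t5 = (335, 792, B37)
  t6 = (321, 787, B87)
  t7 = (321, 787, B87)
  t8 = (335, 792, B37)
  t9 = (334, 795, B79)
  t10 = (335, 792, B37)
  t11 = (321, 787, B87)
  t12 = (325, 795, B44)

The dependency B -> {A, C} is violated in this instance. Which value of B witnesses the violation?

795

B=787: rows 1, 6, 7, 11 → {A,C} = (321, B87), (321, B87), (321, B87), (321, B87) ✓
B=792: rows 2, 3, 5, 8, 10 → {A,C} = (335, B37), (335, B37), (335, B37), (335, B37), (335, B37) ✓
B=795: rows 4, 9, 12 → {A,C} takes values {(334, B79), (325, B44)} — violation
The only B value with inconsistent RHS is B=795.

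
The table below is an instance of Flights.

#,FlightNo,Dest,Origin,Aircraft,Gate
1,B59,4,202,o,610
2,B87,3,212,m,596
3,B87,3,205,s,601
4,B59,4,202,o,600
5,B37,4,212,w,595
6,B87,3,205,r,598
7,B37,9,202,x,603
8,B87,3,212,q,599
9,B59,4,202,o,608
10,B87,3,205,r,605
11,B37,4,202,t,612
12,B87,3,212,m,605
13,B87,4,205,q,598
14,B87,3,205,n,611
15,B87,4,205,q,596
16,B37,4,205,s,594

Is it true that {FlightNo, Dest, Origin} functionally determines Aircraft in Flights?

(FlightNo=B59, Dest=4, Origin=202): rows 1, 4, 9 → Aircraft = o, o, o ✓
(FlightNo=B87, Dest=3, Origin=212): rows 2, 8, 12 → Aircraft takes values {m, q} — violation
(FlightNo=B87, Dest=3, Origin=205): rows 3, 6, 10, 14 → Aircraft takes values {s, r, n} — violation
(FlightNo=B37, Dest=4, Origin=212): row 5 → Aircraft = w ✓
(FlightNo=B37, Dest=9, Origin=202): row 7 → Aircraft = x ✓
(FlightNo=B37, Dest=4, Origin=202): row 11 → Aircraft = t ✓
(FlightNo=B87, Dest=4, Origin=205): rows 13, 15 → Aircraft = q, q ✓
(FlightNo=B37, Dest=4, Origin=205): row 16 → Aircraft = s ✓
Two rows agree on {FlightNo, Dest, Origin} but differ on Aircraft, so {FlightNo, Dest, Origin} -> Aircraft does not hold.

No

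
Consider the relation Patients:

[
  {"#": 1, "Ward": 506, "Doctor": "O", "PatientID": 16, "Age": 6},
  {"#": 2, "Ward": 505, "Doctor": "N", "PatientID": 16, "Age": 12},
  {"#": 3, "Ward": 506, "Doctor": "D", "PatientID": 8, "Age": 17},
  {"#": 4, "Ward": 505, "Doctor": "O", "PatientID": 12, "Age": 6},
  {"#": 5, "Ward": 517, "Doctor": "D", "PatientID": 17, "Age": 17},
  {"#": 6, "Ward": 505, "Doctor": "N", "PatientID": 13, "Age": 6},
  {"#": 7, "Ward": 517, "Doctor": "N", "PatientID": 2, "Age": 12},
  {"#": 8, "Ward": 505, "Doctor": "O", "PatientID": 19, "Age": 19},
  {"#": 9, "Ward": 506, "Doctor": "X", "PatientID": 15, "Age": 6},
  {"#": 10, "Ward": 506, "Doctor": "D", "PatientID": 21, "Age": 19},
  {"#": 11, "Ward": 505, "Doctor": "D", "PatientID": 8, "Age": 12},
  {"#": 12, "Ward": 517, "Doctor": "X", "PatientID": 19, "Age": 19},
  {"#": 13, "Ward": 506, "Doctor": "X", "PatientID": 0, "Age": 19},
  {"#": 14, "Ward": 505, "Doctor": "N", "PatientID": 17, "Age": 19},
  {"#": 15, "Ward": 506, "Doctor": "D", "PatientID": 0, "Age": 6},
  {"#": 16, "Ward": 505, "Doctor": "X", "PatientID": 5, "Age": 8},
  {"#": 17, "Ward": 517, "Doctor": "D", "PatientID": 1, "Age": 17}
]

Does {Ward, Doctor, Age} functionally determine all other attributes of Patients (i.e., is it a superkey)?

Rows 5 and 17 have the same {Ward, Doctor, Age} value (Ward=517, Doctor=D, Age=17) but are distinct tuples, so {Ward, Doctor, Age} does not determine every attribute — not a superkey.

No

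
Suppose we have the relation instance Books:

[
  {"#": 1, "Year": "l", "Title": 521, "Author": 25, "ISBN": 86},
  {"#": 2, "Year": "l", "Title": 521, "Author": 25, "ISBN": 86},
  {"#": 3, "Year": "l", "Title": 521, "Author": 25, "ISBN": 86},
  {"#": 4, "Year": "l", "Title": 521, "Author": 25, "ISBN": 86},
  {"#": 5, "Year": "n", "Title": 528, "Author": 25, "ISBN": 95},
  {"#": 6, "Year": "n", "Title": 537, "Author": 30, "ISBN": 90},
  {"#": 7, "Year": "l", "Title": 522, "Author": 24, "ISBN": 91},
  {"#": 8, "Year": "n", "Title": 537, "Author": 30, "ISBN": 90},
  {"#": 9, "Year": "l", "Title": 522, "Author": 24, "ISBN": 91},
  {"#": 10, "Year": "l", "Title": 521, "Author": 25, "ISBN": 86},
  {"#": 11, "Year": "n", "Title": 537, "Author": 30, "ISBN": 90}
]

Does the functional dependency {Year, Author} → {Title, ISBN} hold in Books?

(Year=l, Author=25): rows 1, 2, 3, 4, 10 → {Title,ISBN} = (521, 86), (521, 86), (521, 86), (521, 86), (521, 86) ✓
(Year=n, Author=25): row 5 → {Title,ISBN} = (528, 95) ✓
(Year=n, Author=30): rows 6, 8, 11 → {Title,ISBN} = (537, 90), (537, 90), (537, 90) ✓
(Year=l, Author=24): rows 7, 9 → {Title,ISBN} = (522, 91), (522, 91) ✓
Every {Year, Author} value is associated with a single {Title, ISBN} value, so {Year, Author} → {Title, ISBN} holds.

Yes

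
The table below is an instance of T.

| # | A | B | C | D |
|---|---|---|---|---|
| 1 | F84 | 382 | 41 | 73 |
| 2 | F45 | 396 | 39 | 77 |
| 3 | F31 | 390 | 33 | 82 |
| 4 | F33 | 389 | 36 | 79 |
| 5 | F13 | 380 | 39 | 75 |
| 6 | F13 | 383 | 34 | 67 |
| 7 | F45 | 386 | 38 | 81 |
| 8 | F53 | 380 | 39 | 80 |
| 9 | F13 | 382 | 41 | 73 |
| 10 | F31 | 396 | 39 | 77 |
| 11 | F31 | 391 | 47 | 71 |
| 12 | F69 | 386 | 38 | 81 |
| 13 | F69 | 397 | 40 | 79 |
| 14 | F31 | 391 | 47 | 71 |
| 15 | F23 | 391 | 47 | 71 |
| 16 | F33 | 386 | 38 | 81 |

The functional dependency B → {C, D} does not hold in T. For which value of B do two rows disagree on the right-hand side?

380

B=382: rows 1, 9 → {C,D} = (41, 73), (41, 73) ✓
B=396: rows 2, 10 → {C,D} = (39, 77), (39, 77) ✓
B=390: row 3 → {C,D} = (33, 82) ✓
B=389: row 4 → {C,D} = (36, 79) ✓
B=380: rows 5, 8 → {C,D} takes values {(39, 75), (39, 80)} — violation
B=383: row 6 → {C,D} = (34, 67) ✓
B=386: rows 7, 12, 16 → {C,D} = (38, 81), (38, 81), (38, 81) ✓
B=391: rows 11, 14, 15 → {C,D} = (47, 71), (47, 71), (47, 71) ✓
B=397: row 13 → {C,D} = (40, 79) ✓
The only B value with inconsistent RHS is B=380.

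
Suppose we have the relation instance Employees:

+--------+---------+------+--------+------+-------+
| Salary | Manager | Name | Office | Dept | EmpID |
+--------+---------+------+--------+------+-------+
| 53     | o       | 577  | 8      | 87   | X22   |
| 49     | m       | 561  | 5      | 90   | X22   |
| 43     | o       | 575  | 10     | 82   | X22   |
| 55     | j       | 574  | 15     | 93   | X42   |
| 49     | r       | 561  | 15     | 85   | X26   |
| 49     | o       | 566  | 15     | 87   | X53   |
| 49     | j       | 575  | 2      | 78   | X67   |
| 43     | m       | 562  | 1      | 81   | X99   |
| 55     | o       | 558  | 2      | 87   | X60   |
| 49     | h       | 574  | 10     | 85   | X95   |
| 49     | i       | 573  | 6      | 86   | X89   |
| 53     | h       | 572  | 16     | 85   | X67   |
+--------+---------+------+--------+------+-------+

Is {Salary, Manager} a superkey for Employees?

Yes

All 12 rows have distinct {Salary, Manager} values, so {Salary, Manager} → (all attributes) holds and {Salary, Manager} is a superkey.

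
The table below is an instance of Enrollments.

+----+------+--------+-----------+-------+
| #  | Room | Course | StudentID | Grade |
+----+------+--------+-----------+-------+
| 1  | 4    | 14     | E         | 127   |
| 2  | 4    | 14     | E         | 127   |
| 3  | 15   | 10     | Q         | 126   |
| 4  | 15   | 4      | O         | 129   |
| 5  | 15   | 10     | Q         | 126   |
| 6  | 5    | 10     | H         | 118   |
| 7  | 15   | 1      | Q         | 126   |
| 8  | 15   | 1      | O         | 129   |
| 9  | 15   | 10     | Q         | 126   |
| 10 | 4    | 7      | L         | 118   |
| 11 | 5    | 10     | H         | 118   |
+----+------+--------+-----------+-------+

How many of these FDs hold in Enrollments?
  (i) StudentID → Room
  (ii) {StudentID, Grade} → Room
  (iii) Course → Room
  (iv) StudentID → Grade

(i) StudentID → Room: every LHS value maps to a single RHS value — holds.
(ii) {StudentID, Grade} → Room: every LHS value maps to a single RHS value — holds.
(iii) Course → Room: Course=10: rows 3, 5, 6, 9, 11 → Room takes values {15, 5} — violation — fails.
(iv) StudentID → Grade: every LHS value maps to a single RHS value — holds.
3 of the 4 dependencies hold.

3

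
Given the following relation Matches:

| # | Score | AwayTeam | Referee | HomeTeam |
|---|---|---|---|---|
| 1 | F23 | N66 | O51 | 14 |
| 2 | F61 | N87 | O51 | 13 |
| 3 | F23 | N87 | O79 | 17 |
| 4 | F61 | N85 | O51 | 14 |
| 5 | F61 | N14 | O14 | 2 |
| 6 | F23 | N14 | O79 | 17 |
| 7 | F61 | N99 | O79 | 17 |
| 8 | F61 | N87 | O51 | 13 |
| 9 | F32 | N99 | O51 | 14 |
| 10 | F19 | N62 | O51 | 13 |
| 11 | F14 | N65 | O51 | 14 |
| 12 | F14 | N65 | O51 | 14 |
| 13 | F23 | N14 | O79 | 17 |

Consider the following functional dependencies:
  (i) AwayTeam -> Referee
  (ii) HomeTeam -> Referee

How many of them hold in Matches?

(i) AwayTeam -> Referee: AwayTeam=N87: rows 2, 3, 8 → Referee takes values {O51, O79} — violation; AwayTeam=N14: rows 5, 6, 13 → Referee takes values {O14, O79} — violation; AwayTeam=N99: rows 7, 9 → Referee takes values {O79, O51} — violation — fails.
(ii) HomeTeam -> Referee: every LHS value maps to a single RHS value — holds.
1 of the 2 dependencies holds.

1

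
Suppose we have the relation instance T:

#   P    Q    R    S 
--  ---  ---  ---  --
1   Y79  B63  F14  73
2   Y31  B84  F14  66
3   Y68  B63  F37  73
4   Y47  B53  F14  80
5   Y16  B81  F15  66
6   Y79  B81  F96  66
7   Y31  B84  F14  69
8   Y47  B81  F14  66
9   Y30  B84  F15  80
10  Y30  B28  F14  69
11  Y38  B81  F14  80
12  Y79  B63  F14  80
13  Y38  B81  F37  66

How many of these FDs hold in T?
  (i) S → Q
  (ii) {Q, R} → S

0

(i) S → Q: S=66: rows 2, 5, 6, 8, 13 → Q takes values {B84, B81} — violation; S=80: rows 4, 9, 11, 12 → Q takes values {B53, B84, B81, B63} — violation; S=69: rows 7, 10 → Q takes values {B84, B28} — violation — fails.
(ii) {Q, R} → S: (Q=B63, R=F14): rows 1, 12 → S takes values {73, 80} — violation; (Q=B84, R=F14): rows 2, 7 → S takes values {66, 69} — violation; (Q=B81, R=F14): rows 8, 11 → S takes values {66, 80} — violation — fails.
None of the 2 dependencies hold.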